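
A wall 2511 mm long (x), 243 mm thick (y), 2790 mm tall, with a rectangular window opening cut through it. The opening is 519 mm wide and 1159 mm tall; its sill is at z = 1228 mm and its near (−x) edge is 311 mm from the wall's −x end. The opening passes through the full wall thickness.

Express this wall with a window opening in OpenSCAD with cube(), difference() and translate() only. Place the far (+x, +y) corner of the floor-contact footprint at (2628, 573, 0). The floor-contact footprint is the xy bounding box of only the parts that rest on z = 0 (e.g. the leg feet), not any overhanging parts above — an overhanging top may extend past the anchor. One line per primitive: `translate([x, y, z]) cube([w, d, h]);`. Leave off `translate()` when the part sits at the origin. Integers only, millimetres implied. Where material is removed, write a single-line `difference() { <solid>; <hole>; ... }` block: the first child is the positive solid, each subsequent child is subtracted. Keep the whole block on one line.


difference() { translate([117, 330, 0]) cube([2511, 243, 2790]); translate([428, 330, 1228]) cube([519, 243, 1159]); }


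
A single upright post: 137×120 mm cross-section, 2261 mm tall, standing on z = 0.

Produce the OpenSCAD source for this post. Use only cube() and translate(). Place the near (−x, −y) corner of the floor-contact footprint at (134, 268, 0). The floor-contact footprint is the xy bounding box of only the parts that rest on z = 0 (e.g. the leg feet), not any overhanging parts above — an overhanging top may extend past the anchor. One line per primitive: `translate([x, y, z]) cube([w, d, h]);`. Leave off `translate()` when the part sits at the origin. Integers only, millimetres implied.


translate([134, 268, 0]) cube([137, 120, 2261]);


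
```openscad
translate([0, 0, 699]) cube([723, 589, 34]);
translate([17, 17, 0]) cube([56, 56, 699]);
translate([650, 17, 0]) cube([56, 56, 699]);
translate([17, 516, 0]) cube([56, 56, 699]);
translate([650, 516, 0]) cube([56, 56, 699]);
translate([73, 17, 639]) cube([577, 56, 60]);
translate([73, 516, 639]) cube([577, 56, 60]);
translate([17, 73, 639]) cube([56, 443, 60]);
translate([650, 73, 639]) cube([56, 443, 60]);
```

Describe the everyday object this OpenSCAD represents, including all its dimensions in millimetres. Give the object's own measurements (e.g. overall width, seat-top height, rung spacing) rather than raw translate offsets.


A table: top 723 mm (x) × 589 mm (y), 34 mm thick, upper face at z = 733 mm, on four 56×56 mm square legs, each inset 17 mm from the nearest pair of top edges from z = 0 to the bottom of the top. Four apron rails, 56 mm thick and 60 mm tall, run between adjacent legs with their top edges flush with the underside of the top and their outer faces flush with the legs' outer faces.


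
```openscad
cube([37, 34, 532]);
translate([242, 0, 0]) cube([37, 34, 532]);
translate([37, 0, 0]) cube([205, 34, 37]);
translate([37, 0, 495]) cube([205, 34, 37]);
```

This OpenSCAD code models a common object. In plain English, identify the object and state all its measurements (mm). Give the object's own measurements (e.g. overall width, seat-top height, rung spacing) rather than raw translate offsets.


A rectangular picture frame lying in the x–z plane (depth along y). The opening is 205 mm wide (x) by 458 mm tall (z), surrounded by a border 37 mm wide on all four sides. The frame is 34 mm deep and is made of two full-height vertical stiles with two horizontal rails fitted between them.


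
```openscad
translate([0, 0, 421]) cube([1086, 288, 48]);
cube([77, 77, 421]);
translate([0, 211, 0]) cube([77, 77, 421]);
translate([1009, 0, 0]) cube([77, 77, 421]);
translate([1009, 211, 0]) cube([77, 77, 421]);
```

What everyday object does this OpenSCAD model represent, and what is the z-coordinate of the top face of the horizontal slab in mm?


A bench. The seat-top height is 469 mm.

A long slab on four corner posts — a bench. The slab sits at z = 421 with thickness 48, so the top is 421 + 48 = 469 mm.


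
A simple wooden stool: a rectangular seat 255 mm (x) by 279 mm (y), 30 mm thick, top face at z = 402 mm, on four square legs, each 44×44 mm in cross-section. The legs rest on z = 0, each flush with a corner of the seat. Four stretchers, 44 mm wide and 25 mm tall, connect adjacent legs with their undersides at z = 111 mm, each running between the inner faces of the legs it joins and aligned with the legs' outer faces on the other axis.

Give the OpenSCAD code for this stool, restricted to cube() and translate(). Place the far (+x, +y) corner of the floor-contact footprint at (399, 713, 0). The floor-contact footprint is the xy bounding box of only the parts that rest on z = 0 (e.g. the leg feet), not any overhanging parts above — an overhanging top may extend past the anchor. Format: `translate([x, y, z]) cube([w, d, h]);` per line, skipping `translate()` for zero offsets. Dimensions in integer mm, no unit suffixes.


// leg_h = 402 - 30 = 372
// stretcher span = 255 - 2*44 = 167
translate([144, 434, 372]) cube([255, 279, 30]);
translate([144, 434, 0]) cube([44, 44, 372]);
translate([355, 434, 0]) cube([44, 44, 372]);
translate([144, 669, 0]) cube([44, 44, 372]);
translate([355, 669, 0]) cube([44, 44, 372]);
translate([188, 434, 111]) cube([167, 44, 25]);
translate([188, 669, 111]) cube([167, 44, 25]);
translate([144, 478, 111]) cube([44, 191, 25]);
translate([355, 478, 111]) cube([44, 191, 25]);


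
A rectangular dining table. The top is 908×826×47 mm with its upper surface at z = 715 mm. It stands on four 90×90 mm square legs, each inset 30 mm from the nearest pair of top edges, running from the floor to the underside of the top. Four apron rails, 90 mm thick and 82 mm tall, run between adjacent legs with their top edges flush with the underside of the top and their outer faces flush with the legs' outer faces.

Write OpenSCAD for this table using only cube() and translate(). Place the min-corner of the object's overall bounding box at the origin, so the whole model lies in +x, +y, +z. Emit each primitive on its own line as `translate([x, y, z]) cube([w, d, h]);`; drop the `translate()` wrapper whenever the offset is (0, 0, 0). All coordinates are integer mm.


// leg_h = 715 - 47 = 668
// apron z = 668 - 82 = 586
translate([0, 0, 668]) cube([908, 826, 47]);
translate([30, 30, 0]) cube([90, 90, 668]);
translate([788, 30, 0]) cube([90, 90, 668]);
translate([30, 706, 0]) cube([90, 90, 668]);
translate([788, 706, 0]) cube([90, 90, 668]);
translate([120, 30, 586]) cube([668, 90, 82]);
translate([120, 706, 586]) cube([668, 90, 82]);
translate([30, 120, 586]) cube([90, 586, 82]);
translate([788, 120, 586]) cube([90, 586, 82]);


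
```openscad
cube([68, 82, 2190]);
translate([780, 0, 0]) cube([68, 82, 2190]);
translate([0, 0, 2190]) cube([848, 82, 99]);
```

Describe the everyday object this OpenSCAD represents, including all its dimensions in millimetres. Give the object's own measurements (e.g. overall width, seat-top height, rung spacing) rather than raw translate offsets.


A door frame. The clear opening is 712 mm wide and 2190 mm high. Two 68 mm wide jambs, 82 mm deep, stand either side of the opening from the floor to the top of the opening. A 99 mm thick head sits across the top of both jambs, spanning the full outside width of the frame.


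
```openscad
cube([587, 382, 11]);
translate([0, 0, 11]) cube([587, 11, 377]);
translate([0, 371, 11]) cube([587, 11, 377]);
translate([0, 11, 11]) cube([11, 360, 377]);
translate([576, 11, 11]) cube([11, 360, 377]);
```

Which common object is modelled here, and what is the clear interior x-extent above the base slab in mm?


An open box. The internal width is 565 mm.

A 587×382 base slab with four walls standing on it — an open box. The base is 587 mm wide and the walls are 11 mm thick, so the internal width is 587 − 2 × 11 = 565 mm.


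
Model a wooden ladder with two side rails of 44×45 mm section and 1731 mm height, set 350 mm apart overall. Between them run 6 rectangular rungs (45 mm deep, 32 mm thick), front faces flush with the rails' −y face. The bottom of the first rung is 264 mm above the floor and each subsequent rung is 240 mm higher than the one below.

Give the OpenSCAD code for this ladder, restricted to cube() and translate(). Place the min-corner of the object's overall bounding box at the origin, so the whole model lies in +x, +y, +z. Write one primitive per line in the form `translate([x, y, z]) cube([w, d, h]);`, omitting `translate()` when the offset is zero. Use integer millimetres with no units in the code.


cube([44, 45, 1731]);
translate([306, 0, 0]) cube([44, 45, 1731]);
translate([44, 0, 264]) cube([262, 45, 32]);
translate([44, 0, 504]) cube([262, 45, 32]);
translate([44, 0, 744]) cube([262, 45, 32]);
translate([44, 0, 984]) cube([262, 45, 32]);
translate([44, 0, 1224]) cube([262, 45, 32]);
translate([44, 0, 1464]) cube([262, 45, 32]);


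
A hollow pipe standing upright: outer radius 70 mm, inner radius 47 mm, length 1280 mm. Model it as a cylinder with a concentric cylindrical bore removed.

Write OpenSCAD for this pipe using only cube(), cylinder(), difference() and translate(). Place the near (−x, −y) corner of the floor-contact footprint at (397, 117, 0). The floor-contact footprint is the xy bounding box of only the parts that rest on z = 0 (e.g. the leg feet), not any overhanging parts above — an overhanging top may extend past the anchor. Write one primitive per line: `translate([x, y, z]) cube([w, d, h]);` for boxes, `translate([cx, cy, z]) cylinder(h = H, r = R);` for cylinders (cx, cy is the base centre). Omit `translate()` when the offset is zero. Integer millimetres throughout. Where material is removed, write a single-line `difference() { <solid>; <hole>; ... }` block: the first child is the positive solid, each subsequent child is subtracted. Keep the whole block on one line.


difference() { translate([467, 187, 0]) cylinder(h = 1280, r = 70); translate([467, 187, 0]) cylinder(h = 1280, r = 47); }


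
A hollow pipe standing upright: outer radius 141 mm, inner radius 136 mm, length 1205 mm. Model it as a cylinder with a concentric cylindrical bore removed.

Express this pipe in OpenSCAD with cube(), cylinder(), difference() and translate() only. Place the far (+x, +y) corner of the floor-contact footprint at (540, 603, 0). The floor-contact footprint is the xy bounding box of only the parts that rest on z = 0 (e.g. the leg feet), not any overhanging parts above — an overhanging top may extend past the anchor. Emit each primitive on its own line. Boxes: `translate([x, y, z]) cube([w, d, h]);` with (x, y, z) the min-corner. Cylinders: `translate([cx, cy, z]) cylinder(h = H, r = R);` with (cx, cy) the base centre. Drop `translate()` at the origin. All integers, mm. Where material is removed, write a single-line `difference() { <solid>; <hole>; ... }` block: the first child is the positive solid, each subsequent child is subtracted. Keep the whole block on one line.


difference() { translate([399, 462, 0]) cylinder(h = 1205, r = 141); translate([399, 462, 0]) cylinder(h = 1205, r = 136); }


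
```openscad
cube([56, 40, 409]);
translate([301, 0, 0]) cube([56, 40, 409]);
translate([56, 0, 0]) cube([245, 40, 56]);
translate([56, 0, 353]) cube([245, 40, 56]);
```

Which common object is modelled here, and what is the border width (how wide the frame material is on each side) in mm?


A picture frame. The border width is 56 mm.

Four thin pieces enclosing a rectangular opening — a picture frame. The two full-height stiles are 409 mm tall; the top rail sits at z = 353 and is 56 mm tall, so the border above the opening is 409 − 353 = 56 mm, matching the stile x-width.


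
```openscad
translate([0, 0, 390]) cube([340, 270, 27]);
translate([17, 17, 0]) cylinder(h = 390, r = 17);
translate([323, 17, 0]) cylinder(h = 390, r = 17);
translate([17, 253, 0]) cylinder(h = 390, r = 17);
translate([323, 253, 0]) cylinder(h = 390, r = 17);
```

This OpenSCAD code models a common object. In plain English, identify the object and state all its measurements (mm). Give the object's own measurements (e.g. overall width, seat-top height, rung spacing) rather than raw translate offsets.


A simple wooden stool: a rectangular seat 340 mm (x) by 270 mm (y), 27 mm thick, top face at z = 417 mm, on four round legs, each 34 mm in diameter. The legs rest on z = 0, each leg's axis is inset half a diameter from the nearest pair of seat edges (so the leg's bounding box is flush with the corner).


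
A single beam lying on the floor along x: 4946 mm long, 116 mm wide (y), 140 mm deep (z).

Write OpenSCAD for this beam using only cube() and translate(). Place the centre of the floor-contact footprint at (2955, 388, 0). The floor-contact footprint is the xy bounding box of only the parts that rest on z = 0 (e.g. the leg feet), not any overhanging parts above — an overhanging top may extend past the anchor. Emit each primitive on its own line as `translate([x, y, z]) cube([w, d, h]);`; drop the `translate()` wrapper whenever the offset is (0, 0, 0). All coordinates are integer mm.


translate([482, 330, 0]) cube([4946, 116, 140]);


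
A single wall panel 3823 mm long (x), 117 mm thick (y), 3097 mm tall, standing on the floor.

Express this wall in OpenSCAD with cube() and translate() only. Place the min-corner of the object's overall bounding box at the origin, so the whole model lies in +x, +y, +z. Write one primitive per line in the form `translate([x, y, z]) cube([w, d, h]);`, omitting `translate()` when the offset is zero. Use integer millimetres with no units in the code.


cube([3823, 117, 3097]);


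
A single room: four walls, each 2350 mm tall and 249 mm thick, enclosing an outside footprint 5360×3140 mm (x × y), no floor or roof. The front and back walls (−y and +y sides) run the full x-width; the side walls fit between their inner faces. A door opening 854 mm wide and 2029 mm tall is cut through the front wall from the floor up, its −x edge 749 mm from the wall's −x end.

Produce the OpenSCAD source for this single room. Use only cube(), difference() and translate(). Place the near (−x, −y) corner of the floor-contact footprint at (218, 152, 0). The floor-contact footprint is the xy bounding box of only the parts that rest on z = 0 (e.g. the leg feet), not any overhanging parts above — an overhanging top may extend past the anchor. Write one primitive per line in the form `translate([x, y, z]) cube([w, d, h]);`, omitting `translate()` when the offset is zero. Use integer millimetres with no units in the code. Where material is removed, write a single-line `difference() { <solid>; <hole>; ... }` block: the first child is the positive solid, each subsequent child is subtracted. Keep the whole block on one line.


difference() { translate([218, 152, 0]) cube([5360, 249, 2350]); translate([967, 152, 0]) cube([854, 249, 2029]); }
translate([218, 3043, 0]) cube([5360, 249, 2350]);
translate([218, 401, 0]) cube([249, 2642, 2350]);
translate([5329, 401, 0]) cube([249, 2642, 2350]);


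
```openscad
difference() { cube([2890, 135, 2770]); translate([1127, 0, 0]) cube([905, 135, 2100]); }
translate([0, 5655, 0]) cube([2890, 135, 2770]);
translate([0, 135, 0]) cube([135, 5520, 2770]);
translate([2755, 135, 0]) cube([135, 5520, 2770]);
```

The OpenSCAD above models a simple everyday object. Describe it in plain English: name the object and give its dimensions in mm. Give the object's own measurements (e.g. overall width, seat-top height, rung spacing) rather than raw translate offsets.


A single room: four walls, each 2770 mm tall and 135 mm thick, enclosing an outside footprint 2890×5790 mm (x × y), no floor or roof. The front and back walls (−y and +y sides) run the full x-width; the side walls fit between their inner faces. A door opening 905 mm wide and 2100 mm tall is cut through the front wall from the floor up, its −x edge 1127 mm from the wall's −x end.


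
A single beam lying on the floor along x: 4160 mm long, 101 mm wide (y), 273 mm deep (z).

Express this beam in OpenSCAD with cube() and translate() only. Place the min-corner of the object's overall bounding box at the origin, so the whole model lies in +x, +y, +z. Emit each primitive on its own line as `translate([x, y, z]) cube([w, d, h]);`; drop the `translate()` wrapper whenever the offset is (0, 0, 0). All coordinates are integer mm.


cube([4160, 101, 273]);


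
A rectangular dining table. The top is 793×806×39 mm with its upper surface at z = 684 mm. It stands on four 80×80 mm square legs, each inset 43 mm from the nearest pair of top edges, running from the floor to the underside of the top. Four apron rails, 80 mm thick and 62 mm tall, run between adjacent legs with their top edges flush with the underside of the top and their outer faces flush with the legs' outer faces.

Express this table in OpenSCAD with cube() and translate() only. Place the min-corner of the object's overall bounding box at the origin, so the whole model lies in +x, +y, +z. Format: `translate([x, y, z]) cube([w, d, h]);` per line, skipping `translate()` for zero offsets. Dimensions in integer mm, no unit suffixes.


translate([0, 0, 645]) cube([793, 806, 39]);
translate([43, 43, 0]) cube([80, 80, 645]);
translate([670, 43, 0]) cube([80, 80, 645]);
translate([43, 683, 0]) cube([80, 80, 645]);
translate([670, 683, 0]) cube([80, 80, 645]);
translate([123, 43, 583]) cube([547, 80, 62]);
translate([123, 683, 583]) cube([547, 80, 62]);
translate([43, 123, 583]) cube([80, 560, 62]);
translate([670, 123, 583]) cube([80, 560, 62]);


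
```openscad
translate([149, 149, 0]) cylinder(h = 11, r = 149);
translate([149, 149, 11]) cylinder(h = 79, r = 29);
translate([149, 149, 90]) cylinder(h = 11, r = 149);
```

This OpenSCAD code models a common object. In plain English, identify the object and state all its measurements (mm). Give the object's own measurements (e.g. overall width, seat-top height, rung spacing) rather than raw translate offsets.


A spool: two coaxial disc flanges of radius 149 mm and thickness 11 mm, joined by a core cylinder of radius 29 mm and height 79 mm. The lower flange rests on z = 0 and the three cylinders share a vertical axis.


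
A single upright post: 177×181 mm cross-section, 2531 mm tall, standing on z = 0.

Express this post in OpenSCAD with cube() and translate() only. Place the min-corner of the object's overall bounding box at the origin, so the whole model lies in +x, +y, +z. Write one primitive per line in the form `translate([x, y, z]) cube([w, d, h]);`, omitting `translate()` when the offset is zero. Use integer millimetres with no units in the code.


cube([177, 181, 2531]);


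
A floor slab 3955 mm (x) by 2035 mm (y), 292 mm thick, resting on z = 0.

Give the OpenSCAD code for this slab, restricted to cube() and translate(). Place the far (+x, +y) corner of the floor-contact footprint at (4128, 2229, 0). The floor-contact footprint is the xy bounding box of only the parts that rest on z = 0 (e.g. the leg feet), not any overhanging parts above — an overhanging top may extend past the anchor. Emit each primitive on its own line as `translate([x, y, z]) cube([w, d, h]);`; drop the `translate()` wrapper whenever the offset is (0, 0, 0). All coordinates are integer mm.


translate([173, 194, 0]) cube([3955, 2035, 292]);


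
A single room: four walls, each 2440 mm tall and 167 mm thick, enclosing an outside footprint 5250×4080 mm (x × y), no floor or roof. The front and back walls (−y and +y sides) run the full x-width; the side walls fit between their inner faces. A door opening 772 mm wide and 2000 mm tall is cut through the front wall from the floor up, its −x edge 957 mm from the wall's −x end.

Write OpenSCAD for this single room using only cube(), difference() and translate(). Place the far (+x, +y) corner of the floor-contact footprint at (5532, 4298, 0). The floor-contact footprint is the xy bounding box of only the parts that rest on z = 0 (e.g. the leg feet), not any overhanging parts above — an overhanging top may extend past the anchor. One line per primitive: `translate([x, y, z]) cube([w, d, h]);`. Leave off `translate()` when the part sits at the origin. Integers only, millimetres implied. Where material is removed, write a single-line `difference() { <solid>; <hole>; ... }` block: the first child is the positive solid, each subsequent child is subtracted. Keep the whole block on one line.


difference() { translate([282, 218, 0]) cube([5250, 167, 2440]); translate([1239, 218, 0]) cube([772, 167, 2000]); }
translate([282, 4131, 0]) cube([5250, 167, 2440]);
translate([282, 385, 0]) cube([167, 3746, 2440]);
translate([5365, 385, 0]) cube([167, 3746, 2440]);


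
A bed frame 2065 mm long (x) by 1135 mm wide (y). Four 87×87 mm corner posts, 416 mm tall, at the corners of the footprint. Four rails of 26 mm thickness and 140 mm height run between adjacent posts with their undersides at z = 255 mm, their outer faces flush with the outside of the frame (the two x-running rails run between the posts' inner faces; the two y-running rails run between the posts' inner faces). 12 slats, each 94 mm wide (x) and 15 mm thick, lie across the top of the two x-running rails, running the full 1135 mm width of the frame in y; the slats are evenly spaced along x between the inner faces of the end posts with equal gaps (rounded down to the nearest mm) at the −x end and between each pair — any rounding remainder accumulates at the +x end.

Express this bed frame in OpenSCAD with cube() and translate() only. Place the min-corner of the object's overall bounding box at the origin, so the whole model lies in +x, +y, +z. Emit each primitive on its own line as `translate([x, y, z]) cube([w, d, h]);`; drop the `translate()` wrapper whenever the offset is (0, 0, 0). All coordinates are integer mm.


cube([87, 87, 416]);
translate([0, 1048, 0]) cube([87, 87, 416]);
translate([1978, 0, 0]) cube([87, 87, 416]);
translate([1978, 1048, 0]) cube([87, 87, 416]);
translate([87, 0, 255]) cube([1891, 26, 140]);
translate([87, 1109, 255]) cube([1891, 26, 140]);
translate([0, 87, 255]) cube([26, 961, 140]);
translate([2039, 87, 255]) cube([26, 961, 140]);
translate([145, 0, 395]) cube([94, 1135, 15]);
translate([297, 0, 395]) cube([94, 1135, 15]);
translate([449, 0, 395]) cube([94, 1135, 15]);
translate([601, 0, 395]) cube([94, 1135, 15]);
translate([753, 0, 395]) cube([94, 1135, 15]);
translate([905, 0, 395]) cube([94, 1135, 15]);
translate([1057, 0, 395]) cube([94, 1135, 15]);
translate([1209, 0, 395]) cube([94, 1135, 15]);
translate([1361, 0, 395]) cube([94, 1135, 15]);
translate([1513, 0, 395]) cube([94, 1135, 15]);
translate([1665, 0, 395]) cube([94, 1135, 15]);
translate([1817, 0, 395]) cube([94, 1135, 15]);


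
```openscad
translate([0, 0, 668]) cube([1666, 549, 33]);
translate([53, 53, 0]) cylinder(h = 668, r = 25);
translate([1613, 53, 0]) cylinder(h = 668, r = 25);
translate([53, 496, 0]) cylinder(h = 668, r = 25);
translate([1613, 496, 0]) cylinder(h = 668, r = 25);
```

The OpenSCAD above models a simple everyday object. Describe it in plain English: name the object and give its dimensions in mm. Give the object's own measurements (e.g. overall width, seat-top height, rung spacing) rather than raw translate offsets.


A rectangular dining table. The top is 1666×549×33 mm with its upper surface at z = 701 mm. It stands on four round legs of 50 mm diameter, each leg's bounding box inset 28 mm from the nearest pair of top edges, running from the floor to the underside of the top.


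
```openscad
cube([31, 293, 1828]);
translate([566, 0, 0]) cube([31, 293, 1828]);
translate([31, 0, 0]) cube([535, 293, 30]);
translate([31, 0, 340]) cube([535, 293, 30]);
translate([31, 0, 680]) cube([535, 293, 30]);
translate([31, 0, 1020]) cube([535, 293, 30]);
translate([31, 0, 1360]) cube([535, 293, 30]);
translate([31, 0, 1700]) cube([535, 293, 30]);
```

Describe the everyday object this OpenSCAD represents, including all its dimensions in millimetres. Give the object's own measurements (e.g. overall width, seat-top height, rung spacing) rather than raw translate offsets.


An open bookshelf. Two side panels, each 31 mm thick, 293 mm deep and 1828 mm tall, stand 597 mm apart (outside-to-outside). Between them sit 6 shelves, each 30 mm thick and 293 mm deep, spanning the full gap between the sides. The bottom shelf rests on the floor (its underside at z = 0) and the clear gap between one shelf's top and the next shelf's underside is 310 mm.


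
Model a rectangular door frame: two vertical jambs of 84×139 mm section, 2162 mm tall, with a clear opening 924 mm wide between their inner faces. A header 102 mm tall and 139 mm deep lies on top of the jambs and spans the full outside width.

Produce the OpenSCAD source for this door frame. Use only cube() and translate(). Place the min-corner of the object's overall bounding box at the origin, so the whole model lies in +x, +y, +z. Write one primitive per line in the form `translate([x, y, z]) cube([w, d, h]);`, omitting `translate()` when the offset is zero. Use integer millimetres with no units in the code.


cube([84, 139, 2162]);
translate([1008, 0, 0]) cube([84, 139, 2162]);
translate([0, 0, 2162]) cube([1092, 139, 102]);


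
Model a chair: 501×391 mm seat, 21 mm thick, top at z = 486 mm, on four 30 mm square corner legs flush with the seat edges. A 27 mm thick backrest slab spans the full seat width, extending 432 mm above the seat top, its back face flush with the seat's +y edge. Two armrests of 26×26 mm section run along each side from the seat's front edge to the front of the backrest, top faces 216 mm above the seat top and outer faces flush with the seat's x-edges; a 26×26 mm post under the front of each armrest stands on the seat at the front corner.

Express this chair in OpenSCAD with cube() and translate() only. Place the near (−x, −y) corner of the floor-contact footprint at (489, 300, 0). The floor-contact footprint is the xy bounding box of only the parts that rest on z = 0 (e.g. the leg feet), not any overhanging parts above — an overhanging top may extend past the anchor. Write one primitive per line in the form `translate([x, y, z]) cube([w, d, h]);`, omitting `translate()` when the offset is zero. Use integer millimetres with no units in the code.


translate([489, 300, 465]) cube([501, 391, 21]);
translate([489, 300, 0]) cube([30, 30, 465]);
translate([960, 300, 0]) cube([30, 30, 465]);
translate([489, 661, 0]) cube([30, 30, 465]);
translate([960, 661, 0]) cube([30, 30, 465]);
translate([489, 664, 486]) cube([501, 27, 432]);
translate([489, 300, 676]) cube([26, 364, 26]);
translate([964, 300, 676]) cube([26, 364, 26]);
translate([489, 300, 486]) cube([26, 26, 190]);
translate([964, 300, 486]) cube([26, 26, 190]);


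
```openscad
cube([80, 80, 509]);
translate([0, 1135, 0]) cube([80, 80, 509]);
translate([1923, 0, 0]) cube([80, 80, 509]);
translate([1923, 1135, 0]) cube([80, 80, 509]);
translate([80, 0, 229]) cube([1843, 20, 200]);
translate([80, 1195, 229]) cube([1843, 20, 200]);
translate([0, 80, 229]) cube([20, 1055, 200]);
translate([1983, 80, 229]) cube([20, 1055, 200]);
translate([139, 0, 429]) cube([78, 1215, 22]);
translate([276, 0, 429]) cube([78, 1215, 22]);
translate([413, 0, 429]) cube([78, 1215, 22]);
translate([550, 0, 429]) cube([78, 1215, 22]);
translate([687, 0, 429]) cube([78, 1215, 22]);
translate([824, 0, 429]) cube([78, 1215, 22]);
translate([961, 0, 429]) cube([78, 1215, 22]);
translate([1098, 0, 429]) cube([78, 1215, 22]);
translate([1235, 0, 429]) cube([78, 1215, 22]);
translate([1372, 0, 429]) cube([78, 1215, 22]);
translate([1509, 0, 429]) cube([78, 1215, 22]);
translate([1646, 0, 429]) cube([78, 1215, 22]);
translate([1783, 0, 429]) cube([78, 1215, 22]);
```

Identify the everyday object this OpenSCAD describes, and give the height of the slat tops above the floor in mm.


A bed frame. The slat-top height is 451 mm.

Four posts, four rails, and a row of slats — a bed frame. Slats sit on the rails at z = 229 + 200 = 429; with slat thickness 22, the top is 451 mm.


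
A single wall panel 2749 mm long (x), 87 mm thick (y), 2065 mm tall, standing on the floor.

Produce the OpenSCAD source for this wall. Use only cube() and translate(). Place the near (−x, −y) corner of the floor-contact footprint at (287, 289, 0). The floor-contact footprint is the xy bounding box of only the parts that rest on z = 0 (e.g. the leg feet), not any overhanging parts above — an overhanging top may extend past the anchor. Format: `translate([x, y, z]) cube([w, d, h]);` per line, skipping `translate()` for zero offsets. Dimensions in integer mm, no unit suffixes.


translate([287, 289, 0]) cube([2749, 87, 2065]);


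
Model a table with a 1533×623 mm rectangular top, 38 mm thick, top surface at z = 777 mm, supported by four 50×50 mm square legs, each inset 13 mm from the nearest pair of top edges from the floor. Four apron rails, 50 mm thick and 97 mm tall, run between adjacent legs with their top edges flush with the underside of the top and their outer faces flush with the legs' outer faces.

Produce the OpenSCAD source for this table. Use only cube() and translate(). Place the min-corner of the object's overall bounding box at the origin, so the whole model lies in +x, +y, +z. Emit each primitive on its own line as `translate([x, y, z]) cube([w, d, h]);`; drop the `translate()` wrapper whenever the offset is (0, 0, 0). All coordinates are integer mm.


// leg_h = 777 - 38 = 739
// apron z = 739 - 97 = 642
translate([0, 0, 739]) cube([1533, 623, 38]);
translate([13, 13, 0]) cube([50, 50, 739]);
translate([1470, 13, 0]) cube([50, 50, 739]);
translate([13, 560, 0]) cube([50, 50, 739]);
translate([1470, 560, 0]) cube([50, 50, 739]);
translate([63, 13, 642]) cube([1407, 50, 97]);
translate([63, 560, 642]) cube([1407, 50, 97]);
translate([13, 63, 642]) cube([50, 497, 97]);
translate([1470, 63, 642]) cube([50, 497, 97]);


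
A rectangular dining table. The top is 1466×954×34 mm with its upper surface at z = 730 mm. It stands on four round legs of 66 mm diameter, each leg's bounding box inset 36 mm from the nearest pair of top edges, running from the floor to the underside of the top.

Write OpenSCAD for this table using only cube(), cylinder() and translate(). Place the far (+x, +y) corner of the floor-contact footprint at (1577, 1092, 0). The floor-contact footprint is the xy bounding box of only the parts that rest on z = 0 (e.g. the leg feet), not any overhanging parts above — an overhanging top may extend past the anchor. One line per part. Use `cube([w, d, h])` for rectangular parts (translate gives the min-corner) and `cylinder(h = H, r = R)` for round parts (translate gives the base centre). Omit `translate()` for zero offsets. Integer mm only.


translate([147, 174, 696]) cube([1466, 954, 34]);
translate([216, 243, 0]) cylinder(h = 696, r = 33);
translate([1544, 243, 0]) cylinder(h = 696, r = 33);
translate([216, 1059, 0]) cylinder(h = 696, r = 33);
translate([1544, 1059, 0]) cylinder(h = 696, r = 33);


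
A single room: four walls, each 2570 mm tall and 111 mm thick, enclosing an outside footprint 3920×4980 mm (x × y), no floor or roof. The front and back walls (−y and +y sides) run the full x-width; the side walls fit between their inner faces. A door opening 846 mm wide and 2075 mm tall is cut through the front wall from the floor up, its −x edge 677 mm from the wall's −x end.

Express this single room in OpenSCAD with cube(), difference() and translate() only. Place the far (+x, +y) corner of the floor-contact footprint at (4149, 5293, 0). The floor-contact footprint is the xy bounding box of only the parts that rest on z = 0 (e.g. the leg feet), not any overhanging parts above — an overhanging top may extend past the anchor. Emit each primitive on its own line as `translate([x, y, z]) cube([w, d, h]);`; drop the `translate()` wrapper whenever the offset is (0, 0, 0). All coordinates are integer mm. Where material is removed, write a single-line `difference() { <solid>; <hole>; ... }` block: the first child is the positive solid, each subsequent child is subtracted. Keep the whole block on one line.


difference() { translate([229, 313, 0]) cube([3920, 111, 2570]); translate([906, 313, 0]) cube([846, 111, 2075]); }
translate([229, 5182, 0]) cube([3920, 111, 2570]);
translate([229, 424, 0]) cube([111, 4758, 2570]);
translate([4038, 424, 0]) cube([111, 4758, 2570]);


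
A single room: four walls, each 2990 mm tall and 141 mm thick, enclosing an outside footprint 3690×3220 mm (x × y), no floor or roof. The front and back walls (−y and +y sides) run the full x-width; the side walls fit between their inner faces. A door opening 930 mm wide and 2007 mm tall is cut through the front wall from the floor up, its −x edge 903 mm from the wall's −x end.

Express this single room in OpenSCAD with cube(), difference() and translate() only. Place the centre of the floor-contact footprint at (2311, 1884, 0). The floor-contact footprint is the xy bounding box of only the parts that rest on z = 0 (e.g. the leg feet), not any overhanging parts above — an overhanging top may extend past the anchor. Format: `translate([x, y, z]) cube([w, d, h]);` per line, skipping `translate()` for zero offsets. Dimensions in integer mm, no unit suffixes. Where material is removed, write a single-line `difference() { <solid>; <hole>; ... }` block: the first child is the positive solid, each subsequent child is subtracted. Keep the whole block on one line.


difference() { translate([466, 274, 0]) cube([3690, 141, 2990]); translate([1369, 274, 0]) cube([930, 141, 2007]); }
translate([466, 3353, 0]) cube([3690, 141, 2990]);
translate([466, 415, 0]) cube([141, 2938, 2990]);
translate([4015, 415, 0]) cube([141, 2938, 2990]);


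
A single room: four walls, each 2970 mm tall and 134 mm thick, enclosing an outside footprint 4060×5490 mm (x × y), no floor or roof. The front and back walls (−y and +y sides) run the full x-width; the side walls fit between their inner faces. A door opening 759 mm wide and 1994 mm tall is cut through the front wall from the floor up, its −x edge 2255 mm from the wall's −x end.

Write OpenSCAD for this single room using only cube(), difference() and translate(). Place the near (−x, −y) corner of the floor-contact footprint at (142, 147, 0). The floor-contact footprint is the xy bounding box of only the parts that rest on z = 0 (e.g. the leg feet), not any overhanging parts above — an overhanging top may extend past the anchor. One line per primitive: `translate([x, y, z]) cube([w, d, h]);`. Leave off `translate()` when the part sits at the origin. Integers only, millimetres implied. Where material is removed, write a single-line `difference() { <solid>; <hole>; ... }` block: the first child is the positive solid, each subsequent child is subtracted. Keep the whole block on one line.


difference() { translate([142, 147, 0]) cube([4060, 134, 2970]); translate([2397, 147, 0]) cube([759, 134, 1994]); }
translate([142, 5503, 0]) cube([4060, 134, 2970]);
translate([142, 281, 0]) cube([134, 5222, 2970]);
translate([4068, 281, 0]) cube([134, 5222, 2970]);


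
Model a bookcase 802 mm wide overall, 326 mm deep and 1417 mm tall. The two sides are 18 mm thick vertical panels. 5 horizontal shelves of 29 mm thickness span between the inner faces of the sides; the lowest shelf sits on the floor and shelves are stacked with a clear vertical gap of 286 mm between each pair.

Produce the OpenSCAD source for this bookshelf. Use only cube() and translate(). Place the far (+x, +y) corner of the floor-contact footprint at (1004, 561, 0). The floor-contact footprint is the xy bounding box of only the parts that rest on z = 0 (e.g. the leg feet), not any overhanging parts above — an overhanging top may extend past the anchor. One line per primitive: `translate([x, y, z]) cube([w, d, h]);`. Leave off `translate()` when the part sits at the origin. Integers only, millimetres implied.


translate([202, 235, 0]) cube([18, 326, 1417]);
translate([986, 235, 0]) cube([18, 326, 1417]);
translate([220, 235, 0]) cube([766, 326, 29]);
translate([220, 235, 315]) cube([766, 326, 29]);
translate([220, 235, 630]) cube([766, 326, 29]);
translate([220, 235, 945]) cube([766, 326, 29]);
translate([220, 235, 1260]) cube([766, 326, 29]);


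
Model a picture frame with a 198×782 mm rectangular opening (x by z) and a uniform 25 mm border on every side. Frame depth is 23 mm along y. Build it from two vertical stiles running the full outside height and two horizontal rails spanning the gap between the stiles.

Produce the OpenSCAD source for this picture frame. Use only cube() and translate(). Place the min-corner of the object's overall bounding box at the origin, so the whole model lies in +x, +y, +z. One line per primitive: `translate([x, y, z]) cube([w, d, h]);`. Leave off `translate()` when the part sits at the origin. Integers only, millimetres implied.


cube([25, 23, 832]);
translate([223, 0, 0]) cube([25, 23, 832]);
translate([25, 0, 0]) cube([198, 23, 25]);
translate([25, 0, 807]) cube([198, 23, 25]);


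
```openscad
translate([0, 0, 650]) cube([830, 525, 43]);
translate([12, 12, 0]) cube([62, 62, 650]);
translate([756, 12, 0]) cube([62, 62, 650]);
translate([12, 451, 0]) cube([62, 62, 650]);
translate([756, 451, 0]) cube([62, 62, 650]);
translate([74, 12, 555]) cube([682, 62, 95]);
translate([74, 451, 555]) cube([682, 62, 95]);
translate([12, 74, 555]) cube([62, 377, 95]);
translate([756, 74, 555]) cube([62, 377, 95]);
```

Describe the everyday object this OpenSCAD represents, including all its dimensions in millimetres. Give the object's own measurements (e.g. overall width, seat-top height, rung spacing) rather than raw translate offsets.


A rectangular dining table. The top is 830×525×43 mm with its upper surface at z = 693 mm. It stands on four 62×62 mm square legs, each inset 12 mm from the nearest pair of top edges, running from the floor to the underside of the top. Four apron rails, 62 mm thick and 95 mm tall, run between adjacent legs with their top edges flush with the underside of the top and their outer faces flush with the legs' outer faces.


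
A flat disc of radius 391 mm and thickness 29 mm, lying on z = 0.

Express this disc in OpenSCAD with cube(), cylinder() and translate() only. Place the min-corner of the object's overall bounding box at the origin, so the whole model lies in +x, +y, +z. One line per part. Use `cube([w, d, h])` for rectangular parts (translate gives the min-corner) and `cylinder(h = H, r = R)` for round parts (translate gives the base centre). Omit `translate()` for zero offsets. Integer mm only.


translate([391, 391, 0]) cylinder(h = 29, r = 391);


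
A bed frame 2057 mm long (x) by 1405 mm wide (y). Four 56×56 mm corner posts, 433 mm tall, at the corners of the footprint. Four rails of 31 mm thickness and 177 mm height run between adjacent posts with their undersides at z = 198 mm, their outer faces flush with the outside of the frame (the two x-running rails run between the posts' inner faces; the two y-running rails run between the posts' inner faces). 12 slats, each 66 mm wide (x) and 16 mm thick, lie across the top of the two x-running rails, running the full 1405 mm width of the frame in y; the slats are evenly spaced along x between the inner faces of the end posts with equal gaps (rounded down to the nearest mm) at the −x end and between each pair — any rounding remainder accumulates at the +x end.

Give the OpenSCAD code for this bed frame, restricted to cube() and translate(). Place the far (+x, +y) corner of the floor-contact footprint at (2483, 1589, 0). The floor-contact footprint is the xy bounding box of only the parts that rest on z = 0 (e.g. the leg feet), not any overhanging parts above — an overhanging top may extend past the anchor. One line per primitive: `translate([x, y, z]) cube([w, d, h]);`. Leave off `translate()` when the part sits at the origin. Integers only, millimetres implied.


// slat z = rail_z + rail_h = 198 + 177 = 375
// slat gap = ⌊(1945 − 12·66) / 13⌋ = 88
translate([426, 184, 0]) cube([56, 56, 433]);
translate([426, 1533, 0]) cube([56, 56, 433]);
translate([2427, 184, 0]) cube([56, 56, 433]);
translate([2427, 1533, 0]) cube([56, 56, 433]);
translate([482, 184, 198]) cube([1945, 31, 177]);
translate([482, 1558, 198]) cube([1945, 31, 177]);
translate([426, 240, 198]) cube([31, 1293, 177]);
translate([2452, 240, 198]) cube([31, 1293, 177]);
translate([570, 184, 375]) cube([66, 1405, 16]);
translate([724, 184, 375]) cube([66, 1405, 16]);
translate([878, 184, 375]) cube([66, 1405, 16]);
translate([1032, 184, 375]) cube([66, 1405, 16]);
translate([1186, 184, 375]) cube([66, 1405, 16]);
translate([1340, 184, 375]) cube([66, 1405, 16]);
translate([1494, 184, 375]) cube([66, 1405, 16]);
translate([1648, 184, 375]) cube([66, 1405, 16]);
translate([1802, 184, 375]) cube([66, 1405, 16]);
translate([1956, 184, 375]) cube([66, 1405, 16]);
translate([2110, 184, 375]) cube([66, 1405, 16]);
translate([2264, 184, 375]) cube([66, 1405, 16]);
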